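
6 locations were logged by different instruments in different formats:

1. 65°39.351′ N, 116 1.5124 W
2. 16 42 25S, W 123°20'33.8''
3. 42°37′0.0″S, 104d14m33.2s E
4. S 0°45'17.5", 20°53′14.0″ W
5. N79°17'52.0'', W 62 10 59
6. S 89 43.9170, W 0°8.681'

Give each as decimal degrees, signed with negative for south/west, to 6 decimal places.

Point 1:
  Lat: 39.351′ = 0.655850°; total 65.6558500
  N → positive
  Longitude: 1.5124′ = 0.025207°; total 116.0252067
  W → negative
Point 2:
  φ: 16 + 42/60 + 25/3600 = 16.7069444
  S → negative
  λ: 123 + 20/60 + 33.8/3600 = 123.3427222
  hemisphere W, so the sign is −
Point 3:
  Lat: 42 + 37/60 + 0/3600 = 42.6166667
  S ⇒ negate
  Longitude: 104 + 14/60 + 33.2/3600 = 104.2425556
  E ⇒ keep positive
Point 4:
  Latitude: 0 + 45/60 + 17.5/3600 = 0.7548611
  S → negative
  λ: 20 + 53/60 + 14/3600 = 20.8872222
  W ⇒ negate
Point 5:
  Latitude: 79° + 17/60 + 52/3600 = 79 + 0.283333 + 0.014444 = 79.2977778
  N → positive
  Lon: 10′ + 59″ = 10.98333′; 62 + 10.98333/60 = 62.1830556
  W → negative
Point 6:
  Latitude: 89 + 43.917/60 = 89.7319500
  S ⇒ negate
  Lon: 8.681′ = 0.144683°; total 0.1446833
  W ⇒ negate

1. 65.655850, -116.025207
2. -16.706944, -123.342722
3. -42.616667, 104.242556
4. -0.754861, -20.887222
5. 79.297778, -62.183056
6. -89.731950, -0.144683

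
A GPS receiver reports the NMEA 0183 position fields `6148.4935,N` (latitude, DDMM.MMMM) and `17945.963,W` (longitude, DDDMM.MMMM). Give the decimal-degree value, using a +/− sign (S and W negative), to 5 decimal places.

61.80823, -179.76605

φ: split at 2 digits → 61° and 48.4935′; 61 + 48.4935/60 = 61.808225
N → positive
Lon: split at 3 digits → 179° and 45.963′; 179 + 45.963/60 = 179.766050
W → negative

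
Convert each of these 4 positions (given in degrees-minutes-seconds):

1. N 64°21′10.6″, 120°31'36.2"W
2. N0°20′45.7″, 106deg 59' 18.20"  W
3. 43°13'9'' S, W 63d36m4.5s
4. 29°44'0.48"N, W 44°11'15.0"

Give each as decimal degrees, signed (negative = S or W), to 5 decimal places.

Point 1:
  Latitude: 21′ + 10.6″ = 21.17667′; 64 + 21.17667/60 = 64.352944
  N → positive
  Lon: 31′ + 36.2″ = 31.60333′; 120 + 31.60333/60 = 120.526722
  W → negative
Point 2:
  Latitude: 20′ + 45.7″ = 20.76167′; 0 + 20.76167/60 = 0.346028
  N ⇒ keep positive
  λ: 106° + 59/60 + 18.2/3600 = 106 + 0.983333 + 0.005056 = 106.988389
  W ⇒ negate
Point 3:
  Lat: 13′ + 9″ = 13.15000′; 43 + 13.15000/60 = 43.219167
  hemisphere S, so the sign is −
  Longitude: 63° + 36/60 + 4.5/3600 = 63 + 0.600000 + 0.001250 = 63.601250
  hemisphere W, so the sign is −
Point 4:
  φ: 29 + 44/60 + 0.48/3600 = 29.733467
  N → positive
  Lon: 44° + 11/60 + 15/3600 = 44 + 0.183333 + 0.004167 = 44.187500
  hemisphere W, so the sign is −

1. 64.35294, -120.52672
2. 0.34603, -106.98839
3. -43.21917, -63.60125
4. 29.73347, -44.18750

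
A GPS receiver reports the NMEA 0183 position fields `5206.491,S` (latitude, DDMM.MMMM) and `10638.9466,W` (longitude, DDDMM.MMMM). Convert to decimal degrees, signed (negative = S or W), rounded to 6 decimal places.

-52.108183, -106.649110

Latitude: degrees = first 2 digits = 52, minutes = 6.491; 52 + 6.491/60 = 52.1081833
hemisphere S, so the sign is −
Longitude: degrees = first 3 digits = 106, minutes = 38.9466; 106 + 38.9466/60 = 106.6491100
hemisphere W, so the sign is −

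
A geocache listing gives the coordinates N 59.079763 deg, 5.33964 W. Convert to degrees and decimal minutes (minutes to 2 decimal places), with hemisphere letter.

59° 4.79′ N, 5° 20.38′ W

Lat: fractional part 0.079763 → 4.7858 minutes
λ: 5° + 0.339640 × 60 = 5° 20.3784′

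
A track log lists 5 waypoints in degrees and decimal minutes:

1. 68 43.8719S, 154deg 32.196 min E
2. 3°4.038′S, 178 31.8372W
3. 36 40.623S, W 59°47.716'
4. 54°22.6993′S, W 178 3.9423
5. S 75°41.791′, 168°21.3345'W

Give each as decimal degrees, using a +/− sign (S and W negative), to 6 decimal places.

1. -68.731198, 154.536600
2. -3.067300, -178.530620
3. -36.677050, -59.795267
4. -54.378322, -178.065705
5. -75.696517, -168.355575

Point 1:
  Latitude: 68 + 43.8719/60 = 68.7311983
  hemisphere S, so the sign is −
  Longitude: 154 + 32.196/60 = 154.5366000
  E → positive
Point 2:
  Lat: 3 + 4.038/60 = 3.0673000
  S → negative
  Longitude: 31.8372′ = 0.530620°; total 178.5306200
  W ⇒ negate
Point 3:
  Latitude: 36 + 40.623/60 = 36.6770500
  hemisphere S, so the sign is −
  Lon: 59 + 47.716/60 = 59.7952667
  hemisphere W, so the sign is −
Point 4:
  Latitude: 22.6993′ = 0.378322°; total 54.3783217
  S → negative
  λ: 178 + 3.9423/60 = 178.0657050
  W → negative
Point 5:
  Latitude: 41.791′ = 0.696517°; total 75.6965167
  S ⇒ negate
  λ: 168 + 21.3345/60 = 168.3555750
  hemisphere W, so the sign is −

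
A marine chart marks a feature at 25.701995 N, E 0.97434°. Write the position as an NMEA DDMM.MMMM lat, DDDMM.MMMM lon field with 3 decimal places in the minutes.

2542.120,N / 00058.460,E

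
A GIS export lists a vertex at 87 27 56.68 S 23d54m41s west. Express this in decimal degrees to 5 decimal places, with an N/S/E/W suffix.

φ: 87° + 27/60 + 56.68/3600 = 87 + 0.450000 + 0.015744 = 87.465744
Longitude: 54′ + 41″ = 54.68333′; 23 + 54.68333/60 = 23.911389

87.46574° S, 23.91139° W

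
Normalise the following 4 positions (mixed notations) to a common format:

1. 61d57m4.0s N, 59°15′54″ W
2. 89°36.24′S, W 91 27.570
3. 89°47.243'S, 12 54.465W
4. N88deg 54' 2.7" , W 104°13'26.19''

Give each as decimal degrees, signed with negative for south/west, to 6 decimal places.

Point 1:
  Latitude: 57′ + 4″ = 57.06667′; 61 + 57.06667/60 = 61.9511111
  N → positive
  λ: 59 + 15/60 + 54/3600 = 59.2650000
  hemisphere W, so the sign is −
Point 2:
  Lat: 36.24′ = 0.604000°; total 89.6040000
  S → negative
  Longitude: 91 + 27.57/60 = 91.4595000
  hemisphere W, so the sign is −
Point 3:
  Lat: 47.243′ = 0.787383°; total 89.7873833
  S → negative
  Longitude: 12 + 54.465/60 = 12.9077500
  W → negative
Point 4:
  Latitude: 54′ + 2.7″ = 54.04500′; 88 + 54.04500/60 = 88.9007500
  N → positive
  λ: 104 + 13/60 + 26.19/3600 = 104.2239417
  W ⇒ negate

1. 61.951111, -59.265000
2. -89.604000, -91.459500
3. -89.787383, -12.907750
4. 88.900750, -104.223942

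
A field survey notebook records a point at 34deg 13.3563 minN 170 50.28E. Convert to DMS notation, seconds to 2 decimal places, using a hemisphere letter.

φ: 13.35630′ → 13′ and 0.35630 × 60 = 21.3780″
λ: fractional minutes 0.28000 × 60 = 16.8000″

34°13′21.38″ N, 170°50′16.80″ E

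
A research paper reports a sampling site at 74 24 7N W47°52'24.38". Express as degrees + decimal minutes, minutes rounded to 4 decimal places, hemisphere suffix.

74° 24.1167′ N, 47° 52.4063′ W

Lat: seconds/60 = 0.11667; minutes = 24 + 0.11667 = 24.116667
Lon: 52 + 24.38/60 = 52.406333′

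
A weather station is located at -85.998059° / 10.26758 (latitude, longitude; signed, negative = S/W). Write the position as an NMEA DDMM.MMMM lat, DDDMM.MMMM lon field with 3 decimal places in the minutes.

8559.884,S / 01016.055,E

Latitude is negative → S; |value| = 85.998059
Latitude: fractional part 0.998059 → 59.88354 minutes
Lon: 10° + 0.267580 × 60 = 10° 16.05480′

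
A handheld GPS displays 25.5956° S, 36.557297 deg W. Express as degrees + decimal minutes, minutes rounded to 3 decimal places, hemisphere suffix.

25° 35.736′ S, 36° 33.438′ W

Lat: fractional part 0.595600 → 35.73600 minutes
λ: minutes = (36.557297 − 36) × 60 = 33.43782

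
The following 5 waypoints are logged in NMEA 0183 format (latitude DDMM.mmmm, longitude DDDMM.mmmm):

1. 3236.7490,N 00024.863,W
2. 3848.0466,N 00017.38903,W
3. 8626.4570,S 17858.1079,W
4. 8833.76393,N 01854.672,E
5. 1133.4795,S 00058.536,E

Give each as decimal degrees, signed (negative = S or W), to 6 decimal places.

1. 32.612483, -0.414383
2. 38.800777, -0.289817
3. -86.440950, -178.968465
4. 88.562732, 18.911200
5. -11.557992, 0.975600

Point 1:
  Latitude: split at 2 digits → 32° and 36.749′; 32 + 36.749/60 = 32.6124833
  N ⇒ keep positive
  λ: split at 3 digits → 000° and 24.863′; 0 + 24.863/60 = 0.4143833
  W ⇒ negate
Point 2:
  φ: degrees = first 2 digits = 38, minutes = 48.0466; 38 + 48.0466/60 = 38.8007767
  N ⇒ keep positive
  Longitude: degrees = first 3 digits = 0, minutes = 17.38903; 0 + 17.38903/60 = 0.2898172
  W → negative
Point 3:
  Latitude: degrees = first 2 digits = 86, minutes = 26.457; 86 + 26.457/60 = 86.4409500
  S → negative
  Longitude: split at 3 digits → 178° and 58.1079′; 178 + 58.1079/60 = 178.9684650
  W → negative
Point 4:
  Latitude: degrees = first 2 digits = 88, minutes = 33.76393; 88 + 33.76393/60 = 88.5627322
  N → positive
  Lon: degrees = first 3 digits = 18, minutes = 54.672; 18 + 54.672/60 = 18.9112000
  E → positive
Point 5:
  Lat: split at 2 digits → 11° and 33.4795′; 11 + 33.4795/60 = 11.5579917
  hemisphere S, so the sign is −
  Lon: split at 3 digits → 000° and 58.536′; 0 + 58.536/60 = 0.9756000
  E → positive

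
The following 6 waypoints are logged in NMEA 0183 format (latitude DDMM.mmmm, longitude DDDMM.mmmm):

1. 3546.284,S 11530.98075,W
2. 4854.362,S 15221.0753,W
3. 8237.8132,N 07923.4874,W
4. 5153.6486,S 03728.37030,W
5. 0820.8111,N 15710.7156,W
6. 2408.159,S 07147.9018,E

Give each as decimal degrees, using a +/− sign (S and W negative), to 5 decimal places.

1. -35.77140, -115.51635
2. -48.90603, -152.35126
3. 82.63022, -79.39146
4. -51.89414, -37.47284
5. 8.34685, -157.17859
6. -24.13598, 71.79836

Point 1:
  φ: degrees = first 2 digits = 35, minutes = 46.284; 35 + 46.284/60 = 35.771400
  S → negative
  λ: degrees = first 3 digits = 115, minutes = 30.98075; 115 + 30.98075/60 = 115.516346
  W ⇒ negate
Point 2:
  φ: degrees = first 2 digits = 48, minutes = 54.362; 48 + 54.362/60 = 48.906033
  hemisphere S, so the sign is −
  λ: split at 3 digits → 152° and 21.0753′; 152 + 21.0753/60 = 152.351255
  W → negative
Point 3:
  Lat: split at 2 digits → 82° and 37.8132′; 82 + 37.8132/60 = 82.630220
  N ⇒ keep positive
  Longitude: degrees = first 3 digits = 79, minutes = 23.4874; 79 + 23.4874/60 = 79.391457
  W → negative
Point 4:
  Lat: degrees = first 2 digits = 51, minutes = 53.6486; 51 + 53.6486/60 = 51.894143
  S ⇒ negate
  Lon: split at 3 digits → 037° and 28.3703′; 37 + 28.3703/60 = 37.472838
  W ⇒ negate
Point 5:
  φ: degrees = first 2 digits = 8, minutes = 20.8111; 8 + 20.8111/60 = 8.346852
  N ⇒ keep positive
  λ: degrees = first 3 digits = 157, minutes = 10.7156; 157 + 10.7156/60 = 157.178593
  W → negative
Point 6:
  Latitude: split at 2 digits → 24° and 8.159′; 24 + 8.159/60 = 24.135983
  hemisphere S, so the sign is −
  Longitude: degrees = first 3 digits = 71, minutes = 47.9018; 71 + 47.9018/60 = 71.798363
  E ⇒ keep positive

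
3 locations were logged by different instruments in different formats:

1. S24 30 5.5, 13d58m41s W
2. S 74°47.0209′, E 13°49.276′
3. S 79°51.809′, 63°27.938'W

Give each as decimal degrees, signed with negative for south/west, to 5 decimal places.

Point 1:
  φ: 24° + 30/60 + 5.5/3600 = 24 + 0.500000 + 0.001528 = 24.501528
  S ⇒ negate
  λ: 13° + 58/60 + 41/3600 = 13 + 0.966667 + 0.011389 = 13.978056
  W → negative
Point 2:
  Lat: 47.0209′ = 0.783682°; total 74.783682
  S ⇒ negate
  λ: 13 + 49.276/60 = 13.821267
  E → positive
Point 3:
  Lat: 79 + 51.809/60 = 79.863483
  S ⇒ negate
  Lon: 63 + 27.938/60 = 63.465633
  W → negative

1. -24.50153, -13.97806
2. -74.78368, 13.82127
3. -79.86348, -63.46563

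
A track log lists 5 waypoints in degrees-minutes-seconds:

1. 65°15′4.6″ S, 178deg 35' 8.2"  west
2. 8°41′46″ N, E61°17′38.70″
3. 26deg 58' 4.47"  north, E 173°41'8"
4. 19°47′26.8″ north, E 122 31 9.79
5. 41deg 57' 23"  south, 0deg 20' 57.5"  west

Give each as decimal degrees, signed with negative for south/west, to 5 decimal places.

1. -65.25128, -178.58561
2. 8.69611, 61.29408
3. 26.96791, 173.68556
4. 19.79078, 122.51939
5. -41.95639, -0.34931

Point 1:
  Latitude: 15′ + 4.6″ = 15.07667′; 65 + 15.07667/60 = 65.251278
  S ⇒ negate
  λ: 35′ + 8.2″ = 35.13667′; 178 + 35.13667/60 = 178.585611
  hemisphere W, so the sign is −
Point 2:
  φ: 8° + 41/60 + 46/3600 = 8 + 0.683333 + 0.012778 = 8.696111
  N → positive
  λ: 17′ + 38.7″ = 17.64500′; 61 + 17.64500/60 = 61.294083
  E ⇒ keep positive
Point 3:
  Latitude: 58′ + 4.47″ = 58.07450′; 26 + 58.07450/60 = 26.967908
  N ⇒ keep positive
  Lon: 41′ + 8″ = 41.13333′; 173 + 41.13333/60 = 173.685556
  E ⇒ keep positive
Point 4:
  Latitude: 19° + 47/60 + 26.8/3600 = 19 + 0.783333 + 0.007444 = 19.790778
  N → positive
  Longitude: 31′ + 9.79″ = 31.16317′; 122 + 31.16317/60 = 122.519386
  E ⇒ keep positive
Point 5:
  Lat: 41 + 57/60 + 23/3600 = 41.956389
  S ⇒ negate
  Lon: 20′ + 57.5″ = 20.95833′; 0 + 20.95833/60 = 0.349306
  W → negative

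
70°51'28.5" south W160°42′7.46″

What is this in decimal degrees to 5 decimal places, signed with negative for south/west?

φ: 70 + 51/60 + 28.5/3600 = 70.857917
hemisphere S, so the sign is −
Lon: 160 + 42/60 + 7.46/3600 = 160.702072
W ⇒ negate

-70.85792, -160.70207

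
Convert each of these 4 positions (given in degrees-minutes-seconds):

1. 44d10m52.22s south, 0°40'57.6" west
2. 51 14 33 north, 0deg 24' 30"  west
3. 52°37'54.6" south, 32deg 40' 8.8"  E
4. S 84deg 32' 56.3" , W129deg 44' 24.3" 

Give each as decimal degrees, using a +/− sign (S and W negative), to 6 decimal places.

Point 1:
  Latitude: 44 + 10/60 + 52.22/3600 = 44.1811722
  S ⇒ negate
  Longitude: 40′ + 57.6″ = 40.96000′; 0 + 40.96000/60 = 0.6826667
  W ⇒ negate
Point 2:
  Lat: 14′ + 33″ = 14.55000′; 51 + 14.55000/60 = 51.2425000
  N → positive
  Longitude: 24′ + 30″ = 24.50000′; 0 + 24.50000/60 = 0.4083333
  W → negative
Point 3:
  Latitude: 52° + 37/60 + 54.6/3600 = 52 + 0.616667 + 0.015167 = 52.6318333
  S ⇒ negate
  λ: 32 + 40/60 + 8.8/3600 = 32.6691111
  E → positive
Point 4:
  φ: 84° + 32/60 + 56.3/3600 = 84 + 0.533333 + 0.015639 = 84.5489722
  S → negative
  λ: 44′ + 24.3″ = 44.40500′; 129 + 44.40500/60 = 129.7400833
  hemisphere W, so the sign is −

1. -44.181172, -0.682667
2. 51.242500, -0.408333
3. -52.631833, 32.669111
4. -84.548972, -129.740083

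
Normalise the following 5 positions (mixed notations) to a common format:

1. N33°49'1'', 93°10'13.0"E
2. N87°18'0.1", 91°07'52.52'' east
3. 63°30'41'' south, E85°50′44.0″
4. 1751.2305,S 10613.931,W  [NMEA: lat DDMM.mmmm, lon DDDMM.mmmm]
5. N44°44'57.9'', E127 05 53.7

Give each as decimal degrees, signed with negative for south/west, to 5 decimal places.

Point 1:
  φ: 33 + 49/60 + 1/3600 = 33.816944
  N ⇒ keep positive
  λ: 10′ + 13″ = 10.21667′; 93 + 10.21667/60 = 93.170278
  E → positive
Point 2:
  φ: 18′ + 0.1″ = 18.00167′; 87 + 18.00167/60 = 87.300028
  N ⇒ keep positive
  Lon: 91 + 7/60 + 52.52/3600 = 91.131256
  E ⇒ keep positive
Point 3:
  Lat: 63 + 30/60 + 41/3600 = 63.511389
  S → negative
  λ: 85° + 50/60 + 44/3600 = 85 + 0.833333 + 0.012222 = 85.845556
  E ⇒ keep positive
Point 4:
  Latitude: split at 2 digits → 17° and 51.2305′; 17 + 51.2305/60 = 17.853842
  S → negative
  Lon: split at 3 digits → 106° and 13.931′; 106 + 13.931/60 = 106.232183
  W → negative
Point 5:
  Lat: 44° + 44/60 + 57.9/3600 = 44 + 0.733333 + 0.016083 = 44.749417
  N → positive
  Lon: 127 + 5/60 + 53.7/3600 = 127.098250
  E ⇒ keep positive

1. 33.81694, 93.17028
2. 87.30003, 91.13126
3. -63.51139, 85.84556
4. -17.85384, -106.23218
5. 44.74942, 127.09825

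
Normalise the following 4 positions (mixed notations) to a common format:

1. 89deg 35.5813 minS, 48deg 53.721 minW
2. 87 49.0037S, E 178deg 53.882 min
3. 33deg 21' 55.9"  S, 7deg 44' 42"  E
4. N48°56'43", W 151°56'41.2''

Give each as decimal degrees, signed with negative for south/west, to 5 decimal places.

1. -89.59302, -48.89535
2. -87.81673, 178.89803
3. -33.36553, 7.74500
4. 48.94528, -151.94478

Point 1:
  Lat: 89 + 35.5813/60 = 89.593022
  S ⇒ negate
  λ: 53.721′ = 0.895350°; total 48.895350
  hemisphere W, so the sign is −
Point 2:
  Latitude: 87 + 49.0037/60 = 87.816728
  S ⇒ negate
  Lon: 178 + 53.882/60 = 178.898033
  E ⇒ keep positive
Point 3:
  Lat: 33° + 21/60 + 55.9/3600 = 33 + 0.350000 + 0.015528 = 33.365528
  S ⇒ negate
  Lon: 7 + 44/60 + 42/3600 = 7.745000
  E → positive
Point 4:
  φ: 48 + 56/60 + 43/3600 = 48.945278
  N → positive
  Lon: 151° + 56/60 + 41.2/3600 = 151 + 0.933333 + 0.011444 = 151.944778
  hemisphere W, so the sign is −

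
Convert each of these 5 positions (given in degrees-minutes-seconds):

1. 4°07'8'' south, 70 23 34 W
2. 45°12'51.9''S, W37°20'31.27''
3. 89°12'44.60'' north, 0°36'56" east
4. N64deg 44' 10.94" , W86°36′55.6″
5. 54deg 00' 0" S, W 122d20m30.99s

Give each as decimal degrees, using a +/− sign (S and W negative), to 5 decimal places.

1. -4.11889, -70.39278
2. -45.21442, -37.34202
3. 89.21239, 0.61556
4. 64.73637, -86.61544
5. -54.00000, -122.34194

Point 1:
  Lat: 7′ + 8″ = 7.13333′; 4 + 7.13333/60 = 4.118889
  hemisphere S, so the sign is −
  Lon: 70° + 23/60 + 34/3600 = 70 + 0.383333 + 0.009444 = 70.392778
  W ⇒ negate
Point 2:
  Lat: 12′ + 51.9″ = 12.86500′; 45 + 12.86500/60 = 45.214417
  hemisphere S, so the sign is −
  Longitude: 37 + 20/60 + 31.27/3600 = 37.342019
  W ⇒ negate
Point 3:
  Lat: 89° + 12/60 + 44.6/3600 = 89 + 0.200000 + 0.012389 = 89.212389
  N → positive
  Lon: 36′ + 56″ = 36.93333′; 0 + 36.93333/60 = 0.615556
  E ⇒ keep positive
Point 4:
  Latitude: 64° + 44/60 + 10.94/3600 = 64 + 0.733333 + 0.003039 = 64.736372
  N → positive
  λ: 86 + 36/60 + 55.6/3600 = 86.615444
  W → negative
Point 5:
  Lat: 0′ + 0″ = 0.00000′; 54 + 0.00000/60 = 54.000000
  hemisphere S, so the sign is −
  Lon: 122° + 20/60 + 30.99/3600 = 122 + 0.333333 + 0.008608 = 122.341942
  hemisphere W, so the sign is −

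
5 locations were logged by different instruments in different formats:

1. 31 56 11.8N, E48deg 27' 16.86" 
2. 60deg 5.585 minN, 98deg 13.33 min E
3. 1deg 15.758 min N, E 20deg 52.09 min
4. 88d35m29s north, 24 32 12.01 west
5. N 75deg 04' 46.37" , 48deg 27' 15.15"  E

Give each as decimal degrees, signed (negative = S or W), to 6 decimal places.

Point 1:
  Latitude: 31° + 56/60 + 11.8/3600 = 31 + 0.933333 + 0.003278 = 31.9366111
  N → positive
  Longitude: 48° + 27/60 + 16.86/3600 = 48 + 0.450000 + 0.004683 = 48.4546833
  E ⇒ keep positive
Point 2:
  Lat: 5.585′ = 0.093083°; total 60.0930833
  N ⇒ keep positive
  Longitude: 13.33′ = 0.222167°; total 98.2221667
  E ⇒ keep positive
Point 3:
  φ: 15.758′ = 0.262633°; total 1.2626333
  N → positive
  λ: 52.09′ = 0.868167°; total 20.8681667
  E → positive
Point 4:
  Latitude: 35′ + 29″ = 35.48333′; 88 + 35.48333/60 = 88.5913889
  N ⇒ keep positive
  Lon: 24° + 32/60 + 12.01/3600 = 24 + 0.533333 + 0.003336 = 24.5366694
  W ⇒ negate
Point 5:
  Lat: 75 + 4/60 + 46.37/3600 = 75.0795472
  N ⇒ keep positive
  Lon: 48° + 27/60 + 15.15/3600 = 48 + 0.450000 + 0.004208 = 48.4542083
  E → positive

1. 31.936611, 48.454683
2. 60.093083, 98.222167
3. 1.262633, 20.868167
4. 88.591389, -24.536669
5. 75.079547, 48.454208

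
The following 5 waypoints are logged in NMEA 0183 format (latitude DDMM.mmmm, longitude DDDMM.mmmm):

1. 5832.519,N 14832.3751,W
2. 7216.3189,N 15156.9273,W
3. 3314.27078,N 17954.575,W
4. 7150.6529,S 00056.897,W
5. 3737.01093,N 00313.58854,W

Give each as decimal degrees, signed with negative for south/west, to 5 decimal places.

1. 58.54198, -148.53959
2. 72.27198, -151.94879
3. 33.23785, -179.90958
4. -71.84422, -0.94828
5. 37.61685, -3.22648

Point 1:
  Latitude: degrees = first 2 digits = 58, minutes = 32.519; 58 + 32.519/60 = 58.541983
  N → positive
  Lon: split at 3 digits → 148° and 32.3751′; 148 + 32.3751/60 = 148.539585
  W ⇒ negate
Point 2:
  Latitude: split at 2 digits → 72° and 16.3189′; 72 + 16.3189/60 = 72.271982
  N ⇒ keep positive
  λ: split at 3 digits → 151° and 56.9273′; 151 + 56.9273/60 = 151.948788
  hemisphere W, so the sign is −
Point 3:
  Latitude: degrees = first 2 digits = 33, minutes = 14.27078; 33 + 14.27078/60 = 33.237846
  N → positive
  λ: degrees = first 3 digits = 179, minutes = 54.575; 179 + 54.575/60 = 179.909583
  W → negative
Point 4:
  Latitude: split at 2 digits → 71° and 50.6529′; 71 + 50.6529/60 = 71.844215
  S ⇒ negate
  Lon: degrees = first 3 digits = 0, minutes = 56.897; 0 + 56.897/60 = 0.948283
  hemisphere W, so the sign is −
Point 5:
  φ: degrees = first 2 digits = 37, minutes = 37.01093; 37 + 37.01093/60 = 37.616849
  N → positive
  λ: degrees = first 3 digits = 3, minutes = 13.58854; 3 + 13.58854/60 = 3.226476
  W → negative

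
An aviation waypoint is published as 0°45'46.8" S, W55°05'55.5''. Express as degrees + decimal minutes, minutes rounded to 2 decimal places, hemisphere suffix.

0° 45.78′ S, 55° 5.93′ W

Lat: seconds/60 = 0.78000; minutes = 45 + 0.78000 = 45.7800
λ: seconds/60 = 0.92500; minutes = 5 + 0.92500 = 5.9250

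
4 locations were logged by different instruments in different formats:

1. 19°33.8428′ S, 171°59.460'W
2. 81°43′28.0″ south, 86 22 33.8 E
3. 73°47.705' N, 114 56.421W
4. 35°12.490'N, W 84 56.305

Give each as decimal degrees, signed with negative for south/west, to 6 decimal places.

1. -19.564047, -171.991000
2. -81.724444, 86.376056
3. 73.795083, -114.940350
4. 35.208167, -84.938417

Point 1:
  Lat: 33.8428′ = 0.564047°; total 19.5640467
  S → negative
  λ: 171 + 59.46/60 = 171.9910000
  W → negative
Point 2:
  Latitude: 81° + 43/60 + 28/3600 = 81 + 0.716667 + 0.007778 = 81.7244444
  S → negative
  λ: 86° + 22/60 + 33.8/3600 = 86 + 0.366667 + 0.009389 = 86.3760556
  E ⇒ keep positive
Point 3:
  φ: 73 + 47.705/60 = 73.7950833
  N → positive
  Longitude: 114 + 56.421/60 = 114.9403500
  W ⇒ negate
Point 4:
  Latitude: 12.49′ = 0.208167°; total 35.2081667
  N → positive
  Lon: 56.305′ = 0.938417°; total 84.9384167
  W → negative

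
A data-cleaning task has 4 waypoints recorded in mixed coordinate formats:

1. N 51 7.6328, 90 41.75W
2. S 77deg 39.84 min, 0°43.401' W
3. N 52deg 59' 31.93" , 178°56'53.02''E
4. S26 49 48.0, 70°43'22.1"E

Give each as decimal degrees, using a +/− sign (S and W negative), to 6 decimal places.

Point 1:
  φ: 51 + 7.6328/60 = 51.1272133
  N → positive
  λ: 41.75′ = 0.695833°; total 90.6958333
  hemisphere W, so the sign is −
Point 2:
  φ: 77 + 39.84/60 = 77.6640000
  hemisphere S, so the sign is −
  Lon: 0 + 43.401/60 = 0.7233500
  W ⇒ negate
Point 3:
  Lat: 52 + 59/60 + 31.93/3600 = 52.9922028
  N ⇒ keep positive
  Longitude: 178° + 56/60 + 53.02/3600 = 178 + 0.933333 + 0.014728 = 178.9480611
  E → positive
Point 4:
  Latitude: 26° + 49/60 + 48/3600 = 26 + 0.816667 + 0.013333 = 26.8300000
  S ⇒ negate
  Longitude: 70 + 43/60 + 22.1/3600 = 70.7228056
  E → positive

1. 51.127213, -90.695833
2. -77.664000, -0.723350
3. 52.992203, 178.948061
4. -26.830000, 70.722806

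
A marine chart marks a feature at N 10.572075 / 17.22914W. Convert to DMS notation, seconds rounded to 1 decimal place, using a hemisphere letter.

Latitude: 0.572075 × 60 = 34.32450′ → 34′, remainder × 60 = 19.470″
Longitude: 0.229140° → 13.74840′; 0.74840 × 60 = 44.904″

10°34′19.5″ N, 17°13′44.9″ W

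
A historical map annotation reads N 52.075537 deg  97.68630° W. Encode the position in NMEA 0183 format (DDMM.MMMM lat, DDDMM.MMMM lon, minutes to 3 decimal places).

5204.532,N / 09741.178,W

Lat: minutes = (52.075537 − 52) × 60 = 4.53222
Lon: 97° + 0.686300 × 60 = 97° 41.17800′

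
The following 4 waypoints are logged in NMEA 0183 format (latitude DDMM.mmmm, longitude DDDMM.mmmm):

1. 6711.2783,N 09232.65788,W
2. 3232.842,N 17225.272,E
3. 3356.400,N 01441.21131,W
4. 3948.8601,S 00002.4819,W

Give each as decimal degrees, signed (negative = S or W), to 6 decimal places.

1. 67.187972, -92.544298
2. 32.547367, 172.421200
3. 33.940000, -14.686855
4. -39.814335, -0.041365

Point 1:
  Lat: degrees = first 2 digits = 67, minutes = 11.2783; 67 + 11.2783/60 = 67.1879717
  N ⇒ keep positive
  Longitude: split at 3 digits → 092° and 32.65788′; 92 + 32.65788/60 = 92.5442980
  hemisphere W, so the sign is −
Point 2:
  Latitude: split at 2 digits → 32° and 32.842′; 32 + 32.842/60 = 32.5473667
  N ⇒ keep positive
  Lon: split at 3 digits → 172° and 25.272′; 172 + 25.272/60 = 172.4212000
  E → positive
Point 3:
  Lat: degrees = first 2 digits = 33, minutes = 56.4; 33 + 56.4/60 = 33.9400000
  N → positive
  Lon: degrees = first 3 digits = 14, minutes = 41.21131; 14 + 41.21131/60 = 14.6868552
  W → negative
Point 4:
  Latitude: split at 2 digits → 39° and 48.8601′; 39 + 48.8601/60 = 39.8143350
  S → negative
  λ: degrees = first 3 digits = 0, minutes = 2.4819; 0 + 2.4819/60 = 0.0413650
  hemisphere W, so the sign is −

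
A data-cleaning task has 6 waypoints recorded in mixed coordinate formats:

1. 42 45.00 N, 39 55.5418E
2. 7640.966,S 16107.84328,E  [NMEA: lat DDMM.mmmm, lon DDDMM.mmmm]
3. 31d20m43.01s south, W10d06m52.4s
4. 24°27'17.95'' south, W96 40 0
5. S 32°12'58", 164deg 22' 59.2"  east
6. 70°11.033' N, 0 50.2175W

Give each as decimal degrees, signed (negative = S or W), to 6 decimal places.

1. 42.750000, 39.925697
2. -76.682767, 161.130721
3. -31.345281, -10.114556
4. -24.454986, -96.666667
5. -32.216111, 164.383111
6. 70.183883, -0.836958

Point 1:
  Latitude: 42 + 45/60 = 42.7500000
  N → positive
  λ: 55.5418′ = 0.925697°; total 39.9256967
  E ⇒ keep positive
Point 2:
  Lat: degrees = first 2 digits = 76, minutes = 40.966; 76 + 40.966/60 = 76.6827667
  S → negative
  Longitude: split at 3 digits → 161° and 7.84328′; 161 + 7.84328/60 = 161.1307213
  E → positive
Point 3:
  Latitude: 20′ + 43.01″ = 20.71683′; 31 + 20.71683/60 = 31.3452806
  hemisphere S, so the sign is −
  Lon: 10 + 6/60 + 52.4/3600 = 10.1145556
  W → negative
Point 4:
  Lat: 24° + 27/60 + 17.95/3600 = 24 + 0.450000 + 0.004986 = 24.4549861
  hemisphere S, so the sign is −
  Lon: 96° + 40/60 + 0/3600 = 96 + 0.666667 + 0.000000 = 96.6666667
  W ⇒ negate
Point 5:
  Latitude: 32 + 12/60 + 58/3600 = 32.2161111
  S → negative
  Longitude: 164° + 22/60 + 59.2/3600 = 164 + 0.366667 + 0.016444 = 164.3831111
  E ⇒ keep positive
Point 6:
  Latitude: 70 + 11.033/60 = 70.1838833
  N → positive
  λ: 50.2175′ = 0.836958°; total 0.8369583
  W ⇒ negate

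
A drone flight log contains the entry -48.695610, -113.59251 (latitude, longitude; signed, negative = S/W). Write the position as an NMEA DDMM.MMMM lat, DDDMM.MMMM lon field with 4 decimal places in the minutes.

Latitude is negative → S; |value| = 48.695610
φ: 48° + 0.695610 × 60 = 48° 41.736600′
Longitude is negative → W; |value| = 113.592510
Lon: minutes = (113.592510 − 113) × 60 = 35.550600

4841.7366,S / 11335.5506,W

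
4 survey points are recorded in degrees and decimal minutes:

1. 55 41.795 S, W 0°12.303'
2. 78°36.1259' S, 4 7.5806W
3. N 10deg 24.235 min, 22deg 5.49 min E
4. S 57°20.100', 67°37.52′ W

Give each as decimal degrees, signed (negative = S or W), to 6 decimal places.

Point 1:
  Lat: 55 + 41.795/60 = 55.6965833
  S → negative
  λ: 0 + 12.303/60 = 0.2050500
  W → negative
Point 2:
  φ: 36.1259′ = 0.602098°; total 78.6020983
  hemisphere S, so the sign is −
  Lon: 4 + 7.5806/60 = 4.1263433
  W → negative
Point 3:
  Lat: 24.235′ = 0.403917°; total 10.4039167
  N ⇒ keep positive
  Longitude: 22 + 5.49/60 = 22.0915000
  E → positive
Point 4:
  Lat: 20.1′ = 0.335000°; total 57.3350000
  S → negative
  λ: 67 + 37.52/60 = 67.6253333
  hemisphere W, so the sign is −

1. -55.696583, -0.205050
2. -78.602098, -4.126343
3. 10.403917, 22.091500
4. -57.335000, -67.625333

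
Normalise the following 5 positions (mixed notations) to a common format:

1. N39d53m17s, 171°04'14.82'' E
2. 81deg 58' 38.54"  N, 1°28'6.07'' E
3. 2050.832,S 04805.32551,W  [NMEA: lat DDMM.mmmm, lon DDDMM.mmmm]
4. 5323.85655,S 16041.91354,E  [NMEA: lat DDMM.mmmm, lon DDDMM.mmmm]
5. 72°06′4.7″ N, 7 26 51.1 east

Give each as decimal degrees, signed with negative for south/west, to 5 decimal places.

Point 1:
  Latitude: 53′ + 17″ = 53.28333′; 39 + 53.28333/60 = 39.888056
  N → positive
  Lon: 171° + 4/60 + 14.82/3600 = 171 + 0.066667 + 0.004117 = 171.070783
  E ⇒ keep positive
Point 2:
  φ: 58′ + 38.54″ = 58.64233′; 81 + 58.64233/60 = 81.977372
  N → positive
  λ: 1 + 28/60 + 6.07/3600 = 1.468353
  E ⇒ keep positive
Point 3:
  φ: degrees = first 2 digits = 20, minutes = 50.832; 20 + 50.832/60 = 20.847200
  hemisphere S, so the sign is −
  Lon: split at 3 digits → 048° and 5.32551′; 48 + 5.32551/60 = 48.088759
  W → negative
Point 4:
  Lat: degrees = first 2 digits = 53, minutes = 23.85655; 53 + 23.85655/60 = 53.397609
  hemisphere S, so the sign is −
  Longitude: split at 3 digits → 160° and 41.91354′; 160 + 41.91354/60 = 160.698559
  E ⇒ keep positive
Point 5:
  Latitude: 72 + 6/60 + 4.7/3600 = 72.101306
  N → positive
  Longitude: 7 + 26/60 + 51.1/3600 = 7.447528
  E ⇒ keep positive

1. 39.88806, 171.07078
2. 81.97737, 1.46835
3. -20.84720, -48.08876
4. -53.39761, 160.69856
5. 72.10131, 7.44753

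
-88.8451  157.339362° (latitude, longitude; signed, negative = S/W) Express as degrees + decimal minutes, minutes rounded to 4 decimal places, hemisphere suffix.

Latitude is negative → S; |value| = 88.845100
Latitude: 88° + 0.845100 × 60 = 88° 50.706000′
Lon: fractional part 0.339362 → 20.361720 minutes

88° 50.7060′ S, 157° 20.3617′ E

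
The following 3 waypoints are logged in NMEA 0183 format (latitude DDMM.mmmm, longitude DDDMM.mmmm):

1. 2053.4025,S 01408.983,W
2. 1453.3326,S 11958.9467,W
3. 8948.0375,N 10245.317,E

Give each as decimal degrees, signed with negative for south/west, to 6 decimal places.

1. -20.890042, -14.149717
2. -14.888877, -119.982445
3. 89.800625, 102.755283

Point 1:
  φ: degrees = first 2 digits = 20, minutes = 53.4025; 20 + 53.4025/60 = 20.8900417
  S → negative
  Lon: split at 3 digits → 014° and 8.983′; 14 + 8.983/60 = 14.1497167
  hemisphere W, so the sign is −
Point 2:
  Lat: degrees = first 2 digits = 14, minutes = 53.3326; 14 + 53.3326/60 = 14.8888767
  hemisphere S, so the sign is −
  Longitude: degrees = first 3 digits = 119, minutes = 58.9467; 119 + 58.9467/60 = 119.9824450
  W → negative
Point 3:
  φ: degrees = first 2 digits = 89, minutes = 48.0375; 89 + 48.0375/60 = 89.8006250
  N → positive
  Lon: split at 3 digits → 102° and 45.317′; 102 + 45.317/60 = 102.7552833
  E ⇒ keep positive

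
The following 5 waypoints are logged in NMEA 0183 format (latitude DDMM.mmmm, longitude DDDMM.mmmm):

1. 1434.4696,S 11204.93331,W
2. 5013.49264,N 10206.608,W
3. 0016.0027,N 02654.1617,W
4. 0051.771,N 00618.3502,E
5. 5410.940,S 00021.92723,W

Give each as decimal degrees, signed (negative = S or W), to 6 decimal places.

1. -14.574493, -112.082222
2. 50.224877, -102.110133
3. 0.266712, -26.902695
4. 0.862850, 6.305837
5. -54.182333, -0.365454

Point 1:
  Lat: split at 2 digits → 14° and 34.4696′; 14 + 34.4696/60 = 14.5744933
  hemisphere S, so the sign is −
  λ: split at 3 digits → 112° and 4.93331′; 112 + 4.93331/60 = 112.0822218
  hemisphere W, so the sign is −
Point 2:
  Latitude: degrees = first 2 digits = 50, minutes = 13.49264; 50 + 13.49264/60 = 50.2248773
  N ⇒ keep positive
  Longitude: split at 3 digits → 102° and 6.608′; 102 + 6.608/60 = 102.1101333
  W → negative
Point 3:
  Latitude: split at 2 digits → 00° and 16.0027′; 0 + 16.0027/60 = 0.2667117
  N ⇒ keep positive
  Longitude: degrees = first 3 digits = 26, minutes = 54.1617; 26 + 54.1617/60 = 26.9026950
  hemisphere W, so the sign is −
Point 4:
  Latitude: degrees = first 2 digits = 0, minutes = 51.771; 0 + 51.771/60 = 0.8628500
  N → positive
  Longitude: split at 3 digits → 006° and 18.3502′; 6 + 18.3502/60 = 6.3058367
  E ⇒ keep positive
Point 5:
  φ: split at 2 digits → 54° and 10.94′; 54 + 10.94/60 = 54.1823333
  S → negative
  λ: degrees = first 3 digits = 0, minutes = 21.92723; 0 + 21.92723/60 = 0.3654538
  W → negative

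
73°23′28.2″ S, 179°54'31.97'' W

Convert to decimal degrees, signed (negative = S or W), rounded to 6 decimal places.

φ: 23′ + 28.2″ = 23.47000′; 73 + 23.47000/60 = 73.3911667
hemisphere S, so the sign is −
Lon: 179 + 54/60 + 31.97/3600 = 179.9088806
W ⇒ negate

-73.391167, -179.908881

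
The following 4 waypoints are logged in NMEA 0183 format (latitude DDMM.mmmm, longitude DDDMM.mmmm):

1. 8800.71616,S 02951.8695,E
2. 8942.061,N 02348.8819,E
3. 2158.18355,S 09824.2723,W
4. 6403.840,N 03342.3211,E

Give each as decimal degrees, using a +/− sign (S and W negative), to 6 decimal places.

1. -88.011936, 29.864492
2. 89.701017, 23.814698
3. -21.969726, -98.404538
4. 64.064000, 33.705352

Point 1:
  Lat: split at 2 digits → 88° and 0.71616′; 88 + 0.71616/60 = 88.0119360
  S ⇒ negate
  Lon: degrees = first 3 digits = 29, minutes = 51.8695; 29 + 51.8695/60 = 29.8644917
  E → positive
Point 2:
  Lat: degrees = first 2 digits = 89, minutes = 42.061; 89 + 42.061/60 = 89.7010167
  N → positive
  λ: degrees = first 3 digits = 23, minutes = 48.8819; 23 + 48.8819/60 = 23.8146983
  E ⇒ keep positive
Point 3:
  Lat: degrees = first 2 digits = 21, minutes = 58.18355; 21 + 58.18355/60 = 21.9697258
  S → negative
  λ: degrees = first 3 digits = 98, minutes = 24.2723; 98 + 24.2723/60 = 98.4045383
  W ⇒ negate
Point 4:
  Latitude: split at 2 digits → 64° and 3.84′; 64 + 3.84/60 = 64.0640000
  N ⇒ keep positive
  Longitude: split at 3 digits → 033° and 42.3211′; 33 + 42.3211/60 = 33.7053517
  E ⇒ keep positive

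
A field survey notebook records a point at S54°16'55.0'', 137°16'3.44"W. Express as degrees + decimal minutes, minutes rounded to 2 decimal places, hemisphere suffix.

Latitude: 16 + 55/60 = 16.9167′
Longitude: seconds/60 = 0.05733; minutes = 16 + 0.05733 = 16.0573

54° 16.92′ S, 137° 16.06′ W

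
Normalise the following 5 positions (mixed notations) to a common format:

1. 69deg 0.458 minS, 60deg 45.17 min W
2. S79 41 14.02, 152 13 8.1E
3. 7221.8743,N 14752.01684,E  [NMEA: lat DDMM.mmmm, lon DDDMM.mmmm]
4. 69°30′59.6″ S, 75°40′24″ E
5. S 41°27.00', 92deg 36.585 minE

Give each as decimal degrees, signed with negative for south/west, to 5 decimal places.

1. -69.00763, -60.75283
2. -79.68723, 152.21892
3. 72.36457, 147.86695
4. -69.51656, 75.67333
5. -41.45000, 92.60975

Point 1:
  Lat: 69 + 0.458/60 = 69.007633
  S ⇒ negate
  Lon: 60 + 45.17/60 = 60.752833
  hemisphere W, so the sign is −
Point 2:
  φ: 79 + 41/60 + 14.02/3600 = 79.687228
  hemisphere S, so the sign is −
  λ: 152° + 13/60 + 8.1/3600 = 152 + 0.216667 + 0.002250 = 152.218917
  E → positive
Point 3:
  Latitude: degrees = first 2 digits = 72, minutes = 21.8743; 72 + 21.8743/60 = 72.364572
  N ⇒ keep positive
  λ: degrees = first 3 digits = 147, minutes = 52.01684; 147 + 52.01684/60 = 147.866947
  E → positive
Point 4:
  Lat: 69 + 30/60 + 59.6/3600 = 69.516556
  S ⇒ negate
  Longitude: 75 + 40/60 + 24/3600 = 75.673333
  E ⇒ keep positive
Point 5:
  φ: 27′ = 0.450000°; total 41.450000
  hemisphere S, so the sign is −
  Lon: 92 + 36.585/60 = 92.609750
  E → positive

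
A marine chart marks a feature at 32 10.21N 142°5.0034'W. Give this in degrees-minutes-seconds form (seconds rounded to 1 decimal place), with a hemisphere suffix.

Lat: 10.21000′ → 10′ and 0.21000 × 60 = 12.600″
λ: fractional minutes 0.00340 × 60 = 0.204″

32°10′12.6″ N, 142°05′0.2″ W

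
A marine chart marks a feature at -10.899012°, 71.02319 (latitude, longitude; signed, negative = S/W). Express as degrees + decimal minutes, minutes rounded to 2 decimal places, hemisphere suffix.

10° 53.94′ S, 71° 1.39′ E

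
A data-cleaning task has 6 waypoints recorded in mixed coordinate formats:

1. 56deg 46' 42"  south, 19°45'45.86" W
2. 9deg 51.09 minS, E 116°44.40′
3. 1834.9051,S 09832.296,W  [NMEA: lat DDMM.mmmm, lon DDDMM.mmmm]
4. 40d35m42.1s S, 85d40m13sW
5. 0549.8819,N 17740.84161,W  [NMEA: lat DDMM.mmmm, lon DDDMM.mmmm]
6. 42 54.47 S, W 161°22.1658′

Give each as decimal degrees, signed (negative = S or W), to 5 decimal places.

1. -56.77833, -19.76274
2. -9.85150, 116.74000
3. -18.58175, -98.53827
4. -40.59503, -85.67028
5. 5.83137, -177.68069
6. -42.90783, -161.36943

Point 1:
  φ: 56 + 46/60 + 42/3600 = 56.778333
  S ⇒ negate
  Lon: 19 + 45/60 + 45.86/3600 = 19.762739
  W → negative
Point 2:
  φ: 51.09′ = 0.851500°; total 9.851500
  hemisphere S, so the sign is −
  Lon: 116 + 44.4/60 = 116.740000
  E ⇒ keep positive
Point 3:
  Lat: split at 2 digits → 18° and 34.9051′; 18 + 34.9051/60 = 18.581752
  hemisphere S, so the sign is −
  Longitude: split at 3 digits → 098° and 32.296′; 98 + 32.296/60 = 98.538267
  W ⇒ negate
Point 4:
  φ: 35′ + 42.1″ = 35.70167′; 40 + 35.70167/60 = 40.595028
  S → negative
  λ: 85° + 40/60 + 13/3600 = 85 + 0.666667 + 0.003611 = 85.670278
  W → negative
Point 5:
  Latitude: split at 2 digits → 05° and 49.8819′; 5 + 49.8819/60 = 5.831365
  N ⇒ keep positive
  Lon: split at 3 digits → 177° and 40.84161′; 177 + 40.84161/60 = 177.680694
  hemisphere W, so the sign is −
Point 6:
  Latitude: 54.47′ = 0.907833°; total 42.907833
  S → negative
  λ: 161 + 22.1658/60 = 161.369430
  W ⇒ negate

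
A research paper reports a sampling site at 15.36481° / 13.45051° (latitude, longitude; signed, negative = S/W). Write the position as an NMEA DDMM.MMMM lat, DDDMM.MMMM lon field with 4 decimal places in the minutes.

1521.8886,N / 01327.0306,E

Lat: minutes = (15.364810 − 15) × 60 = 21.888600
λ: minutes = (13.450510 − 13) × 60 = 27.030600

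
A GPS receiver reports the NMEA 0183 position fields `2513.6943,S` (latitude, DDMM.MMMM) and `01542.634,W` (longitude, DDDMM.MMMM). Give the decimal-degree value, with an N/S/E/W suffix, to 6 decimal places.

Lat: split at 2 digits → 25° and 13.6943′; 25 + 13.6943/60 = 25.2282383
Lon: split at 3 digits → 015° and 42.634′; 15 + 42.634/60 = 15.7105667

25.228238° S, 15.710567° W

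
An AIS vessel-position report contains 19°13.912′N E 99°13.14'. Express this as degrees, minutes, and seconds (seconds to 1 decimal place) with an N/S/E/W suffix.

Latitude: fractional minutes 0.91200 × 60 = 54.720″
Lon: 13.14000′ → 13′ and 0.14000 × 60 = 8.400″

19°13′54.7″ N, 99°13′8.4″ E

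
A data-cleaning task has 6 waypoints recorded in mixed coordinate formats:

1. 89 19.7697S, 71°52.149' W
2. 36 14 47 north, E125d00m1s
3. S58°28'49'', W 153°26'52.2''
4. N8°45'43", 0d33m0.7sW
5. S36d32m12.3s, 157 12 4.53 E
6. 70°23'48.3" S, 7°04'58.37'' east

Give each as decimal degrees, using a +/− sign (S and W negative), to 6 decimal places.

Point 1:
  Lat: 19.7697′ = 0.329495°; total 89.3294950
  hemisphere S, so the sign is −
  λ: 71 + 52.149/60 = 71.8691500
  W → negative
Point 2:
  Latitude: 36 + 14/60 + 47/3600 = 36.2463889
  N ⇒ keep positive
  Lon: 125° + 0/60 + 1/3600 = 125 + 0.000000 + 0.000278 = 125.0002778
  E → positive
Point 3:
  Latitude: 58° + 28/60 + 49/3600 = 58 + 0.466667 + 0.013611 = 58.4802778
  hemisphere S, so the sign is −
  Longitude: 26′ + 52.2″ = 26.87000′; 153 + 26.87000/60 = 153.4478333
  hemisphere W, so the sign is −
Point 4:
  φ: 8° + 45/60 + 43/3600 = 8 + 0.750000 + 0.011944 = 8.7619444
  N → positive
  λ: 0° + 33/60 + 0.7/3600 = 0 + 0.550000 + 0.000194 = 0.5501944
  W → negative
Point 5:
  Lat: 32′ + 12.3″ = 32.20500′; 36 + 32.20500/60 = 36.5367500
  S ⇒ negate
  Longitude: 12′ + 4.53″ = 12.07550′; 157 + 12.07550/60 = 157.2012583
  E ⇒ keep positive
Point 6:
  Latitude: 70° + 23/60 + 48.3/3600 = 70 + 0.383333 + 0.013417 = 70.3967500
  S ⇒ negate
  Lon: 7 + 4/60 + 58.37/3600 = 7.0828806
  E ⇒ keep positive

1. -89.329495, -71.869150
2. 36.246389, 125.000278
3. -58.480278, -153.447833
4. 8.761944, -0.550194
5. -36.536750, 157.201258
6. -70.396750, 7.082881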